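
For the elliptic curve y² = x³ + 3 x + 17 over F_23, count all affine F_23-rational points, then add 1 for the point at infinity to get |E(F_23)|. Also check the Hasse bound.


Affine points = {(2, 10), (2, 13), (4, 1), (4, 22), (7, 6), (7, 17), (8, 1), (8, 22), (10, 9), (10, 14), (11, 1), (11, 22), (17, 6), (17, 17), (20, 2), (20, 21), (21, 7), (21, 16), (22, 6), (22, 17)}; affine count = 20; |E(F_23)| = 21.

Discriminant check: Δ ∝ 4a³ + 27b² = 4·3³ + 27·17² = 4·27 + 27·289 ≡ 22 (mod 23). Nonzero ⇒ E is nonsingular.
For each x ∈ F_23, compute rhs = x³ + 3·x + 17 mod 23, then count y ∈ F_23 with y² ≡ rhs.
  x = 0: rhs = 17, matching y values: none (0 points).
  x = 1: rhs = 21, matching y values: none (0 points).
  x = 2: rhs = 8, matching y values: 10, 13 (2 points).
  x = 3: rhs = 7, matching y values: none (0 points).
  x = 4: rhs = 1, matching y values: 1, 22 (2 points).
  x = 5: rhs = 19, matching y values: none (0 points).
  x = 6: rhs = 21, matching y values: none (0 points).
  x = 7: rhs = 13, matching y values: 6, 17 (2 points).
  x = 8: rhs = 1, matching y values: 1, 22 (2 points).
  x = 9: rhs = 14, matching y values: none (0 points).
  x = 10: rhs = 12, matching y values: 9, 14 (2 points).
  x = 11: rhs = 1, matching y values: 1, 22 (2 points).
  x = 12: rhs = 10, matching y values: none (0 points).
  x = 13: rhs = 22, matching y values: none (0 points).
  x = 14: rhs = 20, matching y values: none (0 points).
  x = 15: rhs = 10, matching y values: none (0 points).
  x = 16: rhs = 21, matching y values: none (0 points).
  x = 17: rhs = 13, matching y values: 6, 17 (2 points).
  x = 18: rhs = 15, matching y values: none (0 points).
  x = 19: rhs = 10, matching y values: none (0 points).
  x = 20: rhs = 4, matching y values: 2, 21 (2 points).
  x = 21: rhs = 3, matching y values: 7, 16 (2 points).
  x = 22: rhs = 13, matching y values: 6, 17 (2 points).
Total affine count: 20.
Full point count |E(F_23)| = 20 + 1 = 21.
Hasse bound: |21 − (23+1)| = |-3| = 3 ≤ 2√23 ≈ 9.5917 ✓.


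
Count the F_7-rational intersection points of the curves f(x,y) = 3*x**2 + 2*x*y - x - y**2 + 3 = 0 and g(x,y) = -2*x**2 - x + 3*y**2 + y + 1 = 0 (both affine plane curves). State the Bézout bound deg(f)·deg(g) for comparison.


Common zeros: {(6, 0)}; count = 1; Bézout bound = 4.

deg(f) = 2, deg(g) = 2, so Bézout bound = 4.
Scan x ∈ F_7. For each x, list the y ∈ F_7 with f(x, y) ≡ 0 and those with g(x, y) ≡ 0 (mod 7); the common zeros in that column are the intersection.
  x = 0: f ≡ 0 at y ∈ ∅; g ≡ 0 at y ∈ ∅; common: ∅.
  x = 1: f ≡ 0 at y ∈ ∅; g ≡ 0 at y ∈ {3, 6}; common: ∅.
  x = 2: f ≡ 0 at y ∈ ∅; g ≡ 0 at y ∈ {3, 6}; common: ∅.
  x = 3: f ≡ 0 at y ∈ {2, 4}; g ≡ 0 at y ∈ ∅; common: ∅.
  x = 4: f ≡ 0 at y ∈ {4}; g ≡ 0 at y ∈ {0, 2}; common: ∅.
  x = 5: f ≡ 0 at y ∈ {5}; g ≡ 0 at y ∈ ∅; common: ∅.
  x = 6: f ≡ 0 at y ∈ {0, 5}; g ≡ 0 at y ∈ {0, 2}; common: {0}.
Collecting: common zeros = {(6, 0)}, so the count is 1.
Comparison with the Bézout bound: 1 ≤ 4 = deg(f)·deg(g), as expected for curves with no common component (the affine F_7-count falls short of the bound because intersections may lie at infinity, over extension fields, or carry multiplicity).


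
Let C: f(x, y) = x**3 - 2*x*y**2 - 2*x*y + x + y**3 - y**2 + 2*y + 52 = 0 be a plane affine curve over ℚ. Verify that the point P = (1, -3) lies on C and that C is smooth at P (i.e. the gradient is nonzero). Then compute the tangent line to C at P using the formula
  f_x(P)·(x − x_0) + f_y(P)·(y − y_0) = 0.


Tangent line at P: -8*x + 45*y + 143 = 0.

Step 1: f(1, -3) = 0, so P lies on C.
Step 2: partial derivatives
  f_x(x, y) = 3*x**2 - 2*y**2 - 2*y + 1, f_y(x, y) = -4*x*y - 2*x + 3*y**2 - 2*y + 2.
  f_x(P) = -8, f_y(P) = 45 (gradient nonzero, so P is smooth).
Step 3: tangent line at P: -8·(x − 1) + 45·(y − -3) = 0.
Expanding: -8*x + 45*y + 143 = 0.


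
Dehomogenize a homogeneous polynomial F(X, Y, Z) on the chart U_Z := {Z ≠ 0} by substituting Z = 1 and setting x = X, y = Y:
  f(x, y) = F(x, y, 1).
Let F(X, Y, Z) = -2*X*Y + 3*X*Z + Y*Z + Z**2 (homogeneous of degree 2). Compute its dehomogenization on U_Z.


f(x, y) = -2*x*y + 3*x + y + 1

On U_Z we set Z = 1. Each monomial c·X^i·Y^j·Z^k in F becomes c·x^i·y^j·1^k = c·x^i·y^j.
Substituting Z = 1: F(X, Y, 1) = -2*x*y + 3*x + y + 1.
Note: deg(f) ≤ deg(F) = 2; strict inequality happens when F is divisible by Z (lost terms).


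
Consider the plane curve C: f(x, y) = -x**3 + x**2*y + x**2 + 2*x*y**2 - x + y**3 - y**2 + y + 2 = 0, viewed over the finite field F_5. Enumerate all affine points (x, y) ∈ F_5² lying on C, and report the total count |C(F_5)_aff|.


Affine F_5-points: {(1, 1), (2, 1), (2, 3), (3, 4), (4, 0), (4, 1), (4, 2)}; count = 7.

For each of the 25 pairs (x, y) ∈ F_5², evaluate f(x, y) mod 5. Record the zeros.
  x = 0: [0↦2, 1↦3, 2↦3, 3↦3, 4↦4]  zeros at y ∈ ∅
  x = 1: [0↦1, 1↦0, 2↦2, 3↦3, 4↦4]  zeros at y ∈ {1}
  x = 2: [0↦1, 1↦0, 2↦1, 3↦0, 4↦3]  zeros at y ∈ {1, 3}
  x = 3: [0↦1, 1↦2, 2↦4, 3↦3, 4↦0]  zeros at y ∈ {4}
  x = 4: [0↦0, 1↦0, 2↦0, 3↦1, 4↦4]  zeros at y ∈ {0, 1, 2}
Collecting zeros: affine points = {(1, 1), (2, 1), (2, 3), (3, 4), (4, 0), (4, 1), (4, 2)}.
Total count |C(F_5)_aff| = 7.


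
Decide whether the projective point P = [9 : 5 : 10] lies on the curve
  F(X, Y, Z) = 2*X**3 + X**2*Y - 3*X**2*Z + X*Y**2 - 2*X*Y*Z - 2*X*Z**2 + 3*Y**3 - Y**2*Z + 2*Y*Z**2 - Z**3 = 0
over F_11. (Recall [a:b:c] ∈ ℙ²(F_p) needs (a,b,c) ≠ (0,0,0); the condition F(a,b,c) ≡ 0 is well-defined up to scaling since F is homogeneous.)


F(9,5,10) ≡ 9 (mod 11); P is NOT on the curve.

Evaluate F(9, 5, 10) term-by-term (mod 11).
  2*X**3 ↦ 2·729·1·1 = 1458
  X**2*Y ↦ 1·81·5·1 = 405
  -3*X**2*Z ↦ -3·81·1·10 = -2430
  X*Y**2 ↦ 1·9·25·1 = 225
  -2*X*Y*Z ↦ -2·9·5·10 = -900
  -2*X*Z**2 ↦ -2·9·1·100 = -1800
  3*Y**3 ↦ 3·1·125·1 = 375
  -Y**2*Z ↦ -1·1·25·10 = -250
  2*Y*Z**2 ↦ 2·1·5·100 = 1000
  -Z**3 ↦ -1·1·1·1000 = -1000
Sum: F(9, 5, 10) = (1458) + (405) + (-2430) + (225) + (-900) + (-1800) + (375) + (-250) + (1000) + (-1000) = -2917.
Reducing mod 11: -2917 ≡ 9 (mod 11).
Since F(a, b, c) ≡ 9 ≠ 0 (mod 11), P does NOT lie on the curve.


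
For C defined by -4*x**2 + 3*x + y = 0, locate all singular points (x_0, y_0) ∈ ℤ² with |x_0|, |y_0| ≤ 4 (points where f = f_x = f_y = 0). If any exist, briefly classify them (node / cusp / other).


No singular points in the scanned grid; C is smooth there.

Compute partial derivatives:
  f_x = 3 - 8*x.
  f_y = 1.
f_y = 1 is a nonzero constant, so f_y never vanishes: no point (x, y) can satisfy f = f_x = f_y = 0. In particular no (x, y) ∈ {−4, ..., 4}² is singular; the curve is smooth.


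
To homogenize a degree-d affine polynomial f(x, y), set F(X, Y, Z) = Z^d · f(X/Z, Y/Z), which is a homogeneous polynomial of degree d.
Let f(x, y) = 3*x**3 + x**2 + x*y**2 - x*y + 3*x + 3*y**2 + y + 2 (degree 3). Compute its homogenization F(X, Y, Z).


F(X, Y, Z) = 3*X**3 + X**2*Z + X*Y**2 - X*Y*Z + 3*X*Z**2 + 3*Y**2*Z + Y*Z**2 + 2*Z**3

deg(f) = 3.
Substitute x = X/Z, y = Y/Z into f, then multiply by Z^3.
  monomial 3·x^3·y^0 ↦ 3·X^3·Y^0·Z^0.
  monomial 1·x^2·y^0 ↦ 1·X^2·Y^0·Z^1.
  monomial 1·x^1·y^2 ↦ 1·X^1·Y^2·Z^0.
  monomial -1·x^1·y^1 ↦ -1·X^1·Y^1·Z^1.
  monomial 3·x^1·y^0 ↦ 3·X^1·Y^0·Z^2.
  monomial 3·x^0·y^2 ↦ 3·X^0·Y^2·Z^1.
  monomial 1·x^0·y^1 ↦ 1·X^0·Y^1·Z^2.
  monomial 2·x^0·y^0 ↦ 2·X^0·Y^0·Z^3.
Collecting: F(X, Y, Z) = 3*X**3 + X**2*Z + X*Y**2 - X*Y*Z + 3*X*Z**2 + 3*Y**2*Z + Y*Z**2 + 2*Z**3.


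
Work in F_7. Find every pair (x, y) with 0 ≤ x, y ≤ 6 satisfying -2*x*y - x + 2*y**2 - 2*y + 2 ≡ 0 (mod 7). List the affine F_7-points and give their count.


Affine F_7-points: {(0, 3), (0, 5), (1, 3), (1, 6), (2, 0), (2, 3), (3, 1), (3, 3), (4, 2), (4, 3), (5, 3), (6, 3), (6, 4)}; count = 13.

For each of the 49 pairs (x, y) ∈ F_7², evaluate f(x, y) mod 7. Record the zeros.
  x = 0: [0↦2, 1↦2, 2↦6, 3↦0, 4↦5, 5↦0, 6↦6]  zeros at y ∈ {3, 5}
  x = 1: [0↦1, 1↦6, 2↦1, 3↦0, 4↦3, 5↦3, 6↦0]  zeros at y ∈ {3, 6}
  x = 2: [0↦0, 1↦3, 2↦3, 3↦0, 4↦1, 5↦6, 6↦1]  zeros at y ∈ {0, 3}
  x = 3: [0↦6, 1↦0, 2↦5, 3↦0, 4↦6, 5↦2, 6↦2]  zeros at y ∈ {1, 3}
  x = 4: [0↦5, 1↦4, 2↦0, 3↦0, 4↦4, 5↦5, 6↦3]  zeros at y ∈ {2, 3}
  x = 5: [0↦4, 1↦1, 2↦2, 3↦0, 4↦2, 5↦1, 6↦4]  zeros at y ∈ {3}
  x = 6: [0↦3, 1↦5, 2↦4, 3↦0, 4↦0, 5↦4, 6↦5]  zeros at y ∈ {3, 4}
Collecting zeros: affine points = {(0, 3), (0, 5), (1, 3), (1, 6), (2, 0), (2, 3), (3, 1), (3, 3), (4, 2), (4, 3), (5, 3), (6, 3), (6, 4)}.
Total count |C(F_7)_aff| = 13.


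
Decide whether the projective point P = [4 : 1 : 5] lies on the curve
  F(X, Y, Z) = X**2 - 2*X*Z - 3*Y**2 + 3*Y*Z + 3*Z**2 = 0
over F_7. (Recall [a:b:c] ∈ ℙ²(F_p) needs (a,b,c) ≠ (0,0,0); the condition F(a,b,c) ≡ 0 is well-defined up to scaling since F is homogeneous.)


F(4,1,5) ≡ 0 (mod 7); P is on the curve.

Evaluate F(4, 1, 5) term-by-term (mod 7).
  X**2 ↦ 1·16·1·1 = 16
  -2*X*Z ↦ -2·4·1·5 = -40
  -3*Y**2 ↦ -3·1·1·1 = -3
  3*Y*Z ↦ 3·1·1·5 = 15
  3*Z**2 ↦ 3·1·1·25 = 75
Sum: F(4, 1, 5) = (16) + (-40) + (-3) + (15) + (75) = 63.
Reducing mod 7: 63 ≡ 0 (mod 7).
Since F(a, b, c) ≡ 0 (mod 7), P lies on the curve.


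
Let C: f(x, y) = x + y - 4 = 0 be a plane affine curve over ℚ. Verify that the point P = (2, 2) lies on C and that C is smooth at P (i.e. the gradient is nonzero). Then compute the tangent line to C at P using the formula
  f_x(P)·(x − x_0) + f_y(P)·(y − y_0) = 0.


Tangent line at P: x + y - 4 = 0.

Step 1: f(2, 2) = 0, so P lies on C.
Step 2: partial derivatives
  f_x(x, y) = 1, f_y(x, y) = 1.
  f_x(P) = 1, f_y(P) = 1 (gradient nonzero, so P is smooth).
Step 3: tangent line at P: 1·(x − 2) + 1·(y − 2) = 0.
Expanding: x + y - 4 = 0.


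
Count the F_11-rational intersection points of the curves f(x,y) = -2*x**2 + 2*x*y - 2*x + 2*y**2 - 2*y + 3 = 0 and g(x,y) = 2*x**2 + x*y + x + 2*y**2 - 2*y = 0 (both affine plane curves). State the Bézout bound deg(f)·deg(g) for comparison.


Common zeros: ∅; count = 0; Bézout bound = 4.

deg(f) = 2, deg(g) = 2, so Bézout bound = 4.
Scan x ∈ F_11. For each x, list the y ∈ F_11 with f(x, y) ≡ 0 and those with g(x, y) ≡ 0 (mod 11); the common zeros in that column are the intersection.
  x = 0: f ≡ 0 at y ∈ ∅; g ≡ 0 at y ∈ {0, 1}; common: ∅.
  x = 1: f ≡ 0 at y ∈ ∅; g ≡ 0 at y ∈ ∅; common: ∅.
  x = 2: f ≡ 0 at y ∈ ∅; g ≡ 0 at y ∈ ∅; common: ∅.
  x = 3: f ≡ 0 at y ∈ ∅; g ≡ 0 at y ∈ {6, 10}; common: ∅.
  x = 4: f ≡ 0 at y ∈ ∅; g ≡ 0 at y ∈ ∅; common: ∅.
  x = 5: f ≡ 0 at y ∈ {2, 5}; g ≡ 0 at y ∈ {0, 4}; common: ∅.
  x = 6: f ≡ 0 at y ∈ {3}; g ≡ 0 at y ∈ ∅; common: ∅.
  x = 7: f ≡ 0 at y ∈ {2, 3}; g ≡ 0 at y ∈ ∅; common: ∅.
  x = 8: f ≡ 0 at y ∈ {7, 8}; g ≡ 0 at y ∈ {9, 10}; common: ∅.
  x = 9: f ≡ 0 at y ∈ {7}; g ≡ 0 at y ∈ {4, 9}; common: ∅.
  x = 10: f ≡ 0 at y ∈ {5, 8}; g ≡ 0 at y ∈ {1, 6}; common: ∅.
Collecting: common zeros = ∅, so the count is 0.
Comparison with the Bézout bound: 0 ≤ 4 = deg(f)·deg(g), as expected for curves with no common component (the affine F_11-count falls short of the bound because intersections may lie at infinity, over extension fields, or carry multiplicity).


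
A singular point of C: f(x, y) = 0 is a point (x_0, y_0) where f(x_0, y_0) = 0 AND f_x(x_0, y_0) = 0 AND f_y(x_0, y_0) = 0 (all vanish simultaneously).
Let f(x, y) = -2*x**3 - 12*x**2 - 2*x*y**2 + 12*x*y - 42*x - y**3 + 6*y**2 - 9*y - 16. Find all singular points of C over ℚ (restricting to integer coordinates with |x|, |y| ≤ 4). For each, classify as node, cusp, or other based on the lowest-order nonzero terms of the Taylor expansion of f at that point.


Singular points: {(-2, 3)}; classification: cusp.

Compute partial derivatives:
  f_x = -6*x**2 - 24*x - 2*y**2 + 12*y - 42.
  f_y = -4*x*y + 12*x - 3*y**2 + 12*y - 9.
Scan x_0 ∈ {−4, ..., 4}. For each x_0, f_y(x_0, y) is a polynomial in y; find its integer roots y ∈ {−4, ..., 4}, then test f_x and f at those candidates.
  x = -4: f_y(-4, y) = -3*y**2 + 28*y - 57; vanishes at y ∈ {3}. (-4, 3): f_x = -24 ≠ 0.
  x = -3: f_y(-3, y) = -3*y**2 + 24*y - 45; vanishes at y ∈ {3}. (-3, 3): f_x = -6 ≠ 0.
  x = -2: f_y(-2, y) = -3*y**2 + 20*y - 33; vanishes at y ∈ {3}. (-2, 3): f_x = 0, f = 0 — SINGULAR.
  x = -1: f_y(-1, y) = -3*y**2 + 16*y - 21; vanishes at y ∈ {3}. (-1, 3): f_x = -6 ≠ 0.
  x = 0: f_y(0, y) = -3*y**2 + 12*y - 9; vanishes at y ∈ {1, 3}. (0, 1): f_x = -32 ≠ 0; (0, 3): f_x = -24 ≠ 0.
  x = 1: f_y(1, y) = -3*y**2 + 8*y + 3; vanishes at y ∈ {3}. (1, 3): f_x = -54 ≠ 0.
  x = 2: f_y(2, y) = -3*y**2 + 4*y + 15; vanishes at y ∈ {3}. (2, 3): f_x = -96 ≠ 0.
  x = 3: f_y(3, y) = 27 - 3*y**2; vanishes at y ∈ {-3, 3}. (3, -3): f_x = -222 ≠ 0; (3, 3): f_x = -150 ≠ 0.
  x = 4: f_y(4, y) = -3*y**2 - 4*y + 39; vanishes at y ∈ {3}. (4, 3): f_x = -216 ≠ 0.
Only singular point on the grid: (-2, 3).
Classify: substitute x = -2 + u, y = 3 + v and expand: f = -2*u**3 - 2*u*v**2 - v**3 + v**2.
No constant or linear terms (consistent with a singular point). Quadratic part: v**2. Cubic part: -2*u**3 - 2*u*v**2 - v**3.
The quadratic part v**2 is a perfect square, so there is a single (double) tangent line v = 0, i.e. y = 3. Restricting the cubic part to that line (v = 0) leaves -2*u**3 ≠ 0, so f is not divisible by v and the branch is v² ≈ 2*u**3 to lowest order — this is a cusp.
Classification: cusp.


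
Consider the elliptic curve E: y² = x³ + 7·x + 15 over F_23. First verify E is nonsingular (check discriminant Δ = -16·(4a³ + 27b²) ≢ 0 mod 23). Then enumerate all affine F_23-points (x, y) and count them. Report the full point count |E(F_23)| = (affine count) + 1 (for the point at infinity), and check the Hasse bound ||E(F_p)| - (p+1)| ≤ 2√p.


Affine points = {(1, 0), (7, 4), (7, 19), (8, 10), (8, 13), (9, 5), (9, 18), (10, 2), (10, 21), (13, 7), (13, 16), (18, 4), (18, 19), (20, 6), (20, 17), (21, 4), (21, 19)}; affine count = 17; |E(F_23)| = 18.

Discriminant check: Δ ∝ 4a³ + 27b² = 4·7³ + 27·15² = 4·343 + 27·225 ≡ 18 (mod 23). Nonzero ⇒ E is nonsingular.
For each x ∈ F_23, compute rhs = x³ + 7·x + 15 mod 23, then count y ∈ F_23 with y² ≡ rhs.
  x = 0: rhs = 15, matching y values: none (0 points).
  x = 1: rhs = 0, matching y values: 0 (1 points).
  x = 2: rhs = 14, matching y values: none (0 points).
  x = 3: rhs = 17, matching y values: none (0 points).
  x = 4: rhs = 15, matching y values: none (0 points).
  x = 5: rhs = 14, matching y values: none (0 points).
  x = 6: rhs = 20, matching y values: none (0 points).
  x = 7: rhs = 16, matching y values: 4, 19 (2 points).
  x = 8: rhs = 8, matching y values: 10, 13 (2 points).
  x = 9: rhs = 2, matching y values: 5, 18 (2 points).
  x = 10: rhs = 4, matching y values: 2, 21 (2 points).
  x = 11: rhs = 20, matching y values: none (0 points).
  x = 12: rhs = 10, matching y values: none (0 points).
  x = 13: rhs = 3, matching y values: 7, 16 (2 points).
  x = 14: rhs = 5, matching y values: none (0 points).
  x = 15: rhs = 22, matching y values: none (0 points).
  x = 16: rhs = 14, matching y values: none (0 points).
  x = 17: rhs = 10, matching y values: none (0 points).
  x = 18: rhs = 16, matching y values: 4, 19 (2 points).
  x = 19: rhs = 15, matching y values: none (0 points).
  x = 20: rhs = 13, matching y values: 6, 17 (2 points).
  x = 21: rhs = 16, matching y values: 4, 19 (2 points).
  x = 22: rhs = 7, matching y values: none (0 points).
Total affine count: 17.
Full point count |E(F_23)| = 17 + 1 = 18.
Hasse bound: |18 − (23+1)| = |-6| = 6 ≤ 2√23 ≈ 9.5917 ✓.


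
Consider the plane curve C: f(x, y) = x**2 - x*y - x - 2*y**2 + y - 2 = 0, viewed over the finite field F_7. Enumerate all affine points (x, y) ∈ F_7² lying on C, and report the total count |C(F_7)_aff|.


Affine F_7-points: {(2, 0), (2, 3), (3, 1), (3, 5), (6, 0), (6, 1)}; count = 6.

For each of the 49 pairs (x, y) ∈ F_7², evaluate f(x, y) mod 7. Record the zeros.
  x = 0: [0↦5, 1↦4, 2↦6, 3↦4, 4↦5, 5↦2, 6↦2]  zeros at y ∈ ∅
  x = 1: [0↦5, 1↦3, 2↦4, 3↦1, 4↦1, 5↦4, 6↦3]  zeros at y ∈ ∅
  x = 2: [0↦0, 1↦4, 2↦4, 3↦0, 4↦6, 5↦1, 6↦6]  zeros at y ∈ {0, 3}
  x = 3: [0↦4, 1↦0, 2↦6, 3↦1, 4↦6, 5↦0, 6↦4]  zeros at y ∈ {1, 5}
  x = 4: [0↦3, 1↦5, 2↦3, 3↦4, 4↦1, 5↦1, 6↦4]  zeros at y ∈ ∅
  x = 5: [0↦4, 1↦5, 2↦2, 3↦2, 4↦5, 5↦4, 6↦6]  zeros at y ∈ ∅
  x = 6: [0↦0, 1↦0, 2↦3, 3↦2, 4↦4, 5↦2, 6↦3]  zeros at y ∈ {0, 1}
Collecting zeros: affine points = {(2, 0), (2, 3), (3, 1), (3, 5), (6, 0), (6, 1)}.
Total count |C(F_7)_aff| = 6.


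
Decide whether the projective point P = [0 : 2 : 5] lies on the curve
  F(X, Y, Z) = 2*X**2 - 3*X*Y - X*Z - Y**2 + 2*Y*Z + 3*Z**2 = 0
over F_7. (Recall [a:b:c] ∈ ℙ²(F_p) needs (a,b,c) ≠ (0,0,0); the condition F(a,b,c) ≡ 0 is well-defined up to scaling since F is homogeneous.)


F(0,2,5) ≡ 0 (mod 7); P is on the curve.

Evaluate F(0, 2, 5) term-by-term (mod 7).
  2*X**2 ↦ 2·0·1·1 = 0
  -3*X*Y ↦ -3·0·2·1 = 0
  -X*Z ↦ -1·0·1·5 = 0
  -Y**2 ↦ -1·1·4·1 = -4
  2*Y*Z ↦ 2·1·2·5 = 20
  3*Z**2 ↦ 3·1·1·25 = 75
Sum: F(0, 2, 5) = (0) + (0) + (0) + (-4) + (20) + (75) = 91.
Reducing mod 7: 91 ≡ 0 (mod 7).
Since F(a, b, c) ≡ 0 (mod 7), P lies on the curve.


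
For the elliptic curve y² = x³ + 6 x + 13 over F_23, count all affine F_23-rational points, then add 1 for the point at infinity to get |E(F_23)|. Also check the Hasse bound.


Affine points = {(0, 6), (0, 17), (3, 9), (3, 14), (4, 3), (4, 20), (6, 9), (6, 14), (14, 9), (14, 14), (21, 4), (21, 19), (22, 11), (22, 12)}; affine count = 14; |E(F_23)| = 15.

Discriminant check: Δ ∝ 4a³ + 27b² = 4·6³ + 27·13² = 4·216 + 27·169 ≡ 22 (mod 23). Nonzero ⇒ E is nonsingular.
For each x ∈ F_23, compute rhs = x³ + 6·x + 13 mod 23, then count y ∈ F_23 with y² ≡ rhs.
  x = 0: rhs = 13, matching y values: 6, 17 (2 points).
  x = 1: rhs = 20, matching y values: none (0 points).
  x = 2: rhs = 10, matching y values: none (0 points).
  x = 3: rhs = 12, matching y values: 9, 14 (2 points).
  x = 4: rhs = 9, matching y values: 3, 20 (2 points).
  x = 5: rhs = 7, matching y values: none (0 points).
  x = 6: rhs = 12, matching y values: 9, 14 (2 points).
  x = 7: rhs = 7, matching y values: none (0 points).
  x = 8: rhs = 21, matching y values: none (0 points).
  x = 9: rhs = 14, matching y values: none (0 points).
  x = 10: rhs = 15, matching y values: none (0 points).
  x = 11: rhs = 7, matching y values: none (0 points).
  x = 12: rhs = 19, matching y values: none (0 points).
  x = 13: rhs = 11, matching y values: none (0 points).
  x = 14: rhs = 12, matching y values: 9, 14 (2 points).
  x = 15: rhs = 5, matching y values: none (0 points).
  x = 16: rhs = 19, matching y values: none (0 points).
  x = 17: rhs = 14, matching y values: none (0 points).
  x = 18: rhs = 19, matching y values: none (0 points).
  x = 19: rhs = 17, matching y values: none (0 points).
  x = 20: rhs = 14, matching y values: none (0 points).
  x = 21: rhs = 16, matching y values: 4, 19 (2 points).
  x = 22: rhs = 6, matching y values: 11, 12 (2 points).
Total affine count: 14.
Full point count |E(F_23)| = 14 + 1 = 15.
Hasse bound: |15 − (23+1)| = |-9| = 9 ≤ 2√23 ≈ 9.5917 ✓.


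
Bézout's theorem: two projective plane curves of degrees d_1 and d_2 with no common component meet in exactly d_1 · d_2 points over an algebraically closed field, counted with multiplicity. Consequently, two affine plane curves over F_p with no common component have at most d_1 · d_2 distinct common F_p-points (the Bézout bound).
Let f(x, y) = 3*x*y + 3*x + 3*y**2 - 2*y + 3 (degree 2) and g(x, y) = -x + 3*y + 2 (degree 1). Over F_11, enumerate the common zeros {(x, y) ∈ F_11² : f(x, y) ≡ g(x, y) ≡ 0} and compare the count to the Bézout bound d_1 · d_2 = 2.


Common zeros: {(3, 4), (6, 5)}; count = 2; Bézout bound = 2.

deg(f) = 2, deg(g) = 1, so Bézout bound = 2.
Scan x ∈ F_11. For each x, list the y ∈ F_11 with f(x, y) ≡ 0 and those with g(x, y) ≡ 0 (mod 11); the common zeros in that column are the intersection.
  x = 0: f ≡ 0 at y ∈ {2, 6}; g ≡ 0 at y ∈ {3}; common: ∅.
  x = 1: f ≡ 0 at y ∈ ∅; g ≡ 0 at y ∈ {7}; common: ∅.
  x = 2: f ≡ 0 at y ∈ ∅; g ≡ 0 at y ∈ {0}; common: ∅.
  x = 3: f ≡ 0 at y ∈ {1, 4}; g ≡ 0 at y ∈ {4}; common: {4}.
  x = 4: f ≡ 0 at y ∈ ∅; g ≡ 0 at y ∈ {8}; common: ∅.
  x = 5: f ≡ 0 at y ∈ ∅; g ≡ 0 at y ∈ {1}; common: ∅.
  x = 6: f ≡ 0 at y ∈ {5, 8}; g ≡ 0 at y ∈ {5}; common: {5}.
  x = 7: f ≡ 0 at y ∈ ∅; g ≡ 0 at y ∈ {9}; common: ∅.
  x = 8: f ≡ 0 at y ∈ ∅; g ≡ 0 at y ∈ {2}; common: ∅.
  x = 9: f ≡ 0 at y ∈ {3, 7}; g ≡ 0 at y ∈ {6}; common: ∅.
  x = 10: f ≡ 0 at y ∈ {0, 9}; g ≡ 0 at y ∈ {10}; common: ∅.
Collecting: common zeros = {(3, 4), (6, 5)}, so the count is 2.
Comparison with the Bézout bound: 2 ≤ 2 = deg(f)·deg(g), as expected for curves with no common component (the bound is attained).


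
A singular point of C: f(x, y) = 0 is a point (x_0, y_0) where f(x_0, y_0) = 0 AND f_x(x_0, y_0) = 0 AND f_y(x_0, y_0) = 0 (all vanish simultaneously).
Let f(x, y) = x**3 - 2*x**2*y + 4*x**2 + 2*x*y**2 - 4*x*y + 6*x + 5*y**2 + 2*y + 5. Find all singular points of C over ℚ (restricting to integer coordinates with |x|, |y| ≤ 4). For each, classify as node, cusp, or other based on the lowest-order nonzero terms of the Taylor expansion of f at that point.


Singular points: {(-2, -1)}; classification: cusp.

Compute partial derivatives:
  f_x = 3*x**2 - 4*x*y + 8*x + 2*y**2 - 4*y + 6.
  f_y = -2*x**2 + 4*x*y - 4*x + 10*y + 2.
Scan x_0 ∈ {−4, ..., 4}. For each x_0, f_y(x_0, y) is a polynomial in y; find its integer roots y ∈ {−4, ..., 4}, then test f_x and f at those candidates.
  x = -4: f_y(-4, y) = -6*y - 14; no integer root y with |y| ≤ 4.
  x = -3: f_y(-3, y) = -2*y - 4; vanishes at y ∈ {-2}. (-3, -2): f_x = 1 ≠ 0.
  x = -2: f_y(-2, y) = 2*y + 2; vanishes at y ∈ {-1}. (-2, -1): f_x = 0, f = 0 — SINGULAR.
  x = -1: f_y(-1, y) = 6*y + 4; no integer root y with |y| ≤ 4.
  x = 0: f_y(0, y) = 10*y + 2; no integer root y with |y| ≤ 4.
  x = 1: f_y(1, y) = 14*y - 4; no integer root y with |y| ≤ 4.
  x = 2: f_y(2, y) = 18*y - 14; no integer root y with |y| ≤ 4.
  x = 3: f_y(3, y) = 22*y - 28; no integer root y with |y| ≤ 4.
  x = 4: f_y(4, y) = 26*y - 46; no integer root y with |y| ≤ 4.
Only singular point on the grid: (-2, -1).
Classify: substitute x = -2 + u, y = -1 + v and expand: f = u**3 - 2*u**2*v + 2*u*v**2 + v**2.
No constant or linear terms (consistent with a singular point). Quadratic part: v**2. Cubic part: u**3 - 2*u**2*v + 2*u*v**2.
The quadratic part v**2 is a perfect square, so there is a single (double) tangent line v = 0, i.e. y = -1. Restricting the cubic part to that line (v = 0) leaves u**3 ≠ 0, so f is not divisible by v and the branch is v² ≈ -u**3 to lowest order — this is a cusp.
Classification: cusp.


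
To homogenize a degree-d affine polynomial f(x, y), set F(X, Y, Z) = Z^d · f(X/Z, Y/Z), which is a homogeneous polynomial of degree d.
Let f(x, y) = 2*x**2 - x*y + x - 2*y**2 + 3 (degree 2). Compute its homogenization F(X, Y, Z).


F(X, Y, Z) = 2*X**2 - X*Y + X*Z - 2*Y**2 + 3*Z**2

deg(f) = 2.
Substitute x = X/Z, y = Y/Z into f, then multiply by Z^2.
  monomial 2·x^2·y^0 ↦ 2·X^2·Y^0·Z^0.
  monomial -1·x^1·y^1 ↦ -1·X^1·Y^1·Z^0.
  monomial 1·x^1·y^0 ↦ 1·X^1·Y^0·Z^1.
  monomial -2·x^0·y^2 ↦ -2·X^0·Y^2·Z^0.
  monomial 3·x^0·y^0 ↦ 3·X^0·Y^0·Z^2.
Collecting: F(X, Y, Z) = 2*X**2 - X*Y + X*Z - 2*Y**2 + 3*Z**2.


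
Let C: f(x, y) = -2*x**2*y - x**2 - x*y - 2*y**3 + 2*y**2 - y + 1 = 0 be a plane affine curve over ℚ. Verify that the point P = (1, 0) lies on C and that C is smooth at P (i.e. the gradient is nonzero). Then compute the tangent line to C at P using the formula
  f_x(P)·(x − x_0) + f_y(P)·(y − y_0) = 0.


Tangent line at P: -2*x - 4*y + 2 = 0.

Step 1: f(1, 0) = 0, so P lies on C.
Step 2: partial derivatives
  f_x(x, y) = -4*x*y - 2*x - y, f_y(x, y) = -2*x**2 - x - 6*y**2 + 4*y - 1.
  f_x(P) = -2, f_y(P) = -4 (gradient nonzero, so P is smooth).
Step 3: tangent line at P: -2·(x − 1) + -4·(y − 0) = 0.
Expanding: -2*x - 4*y + 2 = 0.


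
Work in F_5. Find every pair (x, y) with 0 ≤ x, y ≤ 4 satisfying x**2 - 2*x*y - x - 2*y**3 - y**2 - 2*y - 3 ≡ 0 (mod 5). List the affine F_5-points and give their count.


Affine F_5-points: {(0, 4), (1, 1), (2, 1), (4, 4)}; count = 4.

For each of the 25 pairs (x, y) ∈ F_5², evaluate f(x, y) mod 5. Record the zeros.
  x = 0: [0↦2, 1↦2, 2↦3, 3↦3, 4↦0]  zeros at y ∈ {4}
  x = 1: [0↦2, 1↦0, 2↦4, 3↦2, 4↦2]  zeros at y ∈ {1}
  x = 2: [0↦4, 1↦0, 2↦2, 3↦3, 4↦1]  zeros at y ∈ {1}
  x = 3: [0↦3, 1↦2, 2↦2, 3↦1, 4↦2]  zeros at y ∈ ∅
  x = 4: [0↦4, 1↦1, 2↦4, 3↦1, 4↦0]  zeros at y ∈ {4}
Collecting zeros: affine points = {(0, 4), (1, 1), (2, 1), (4, 4)}.
Total count |C(F_5)_aff| = 4.


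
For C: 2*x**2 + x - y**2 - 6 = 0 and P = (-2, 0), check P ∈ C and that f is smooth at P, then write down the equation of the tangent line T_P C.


Tangent line at P: -7*x - 14 = 0.

Step 1: f(-2, 0) = 0, so P lies on C.
Step 2: partial derivatives
  f_x(x, y) = 4*x + 1, f_y(x, y) = -2*y.
  f_x(P) = -7, f_y(P) = 0 (gradient nonzero, so P is smooth).
Step 3: tangent line at P: -7·(x − -2) + 0·(y − 0) = 0.
Expanding: -7*x - 14 = 0.


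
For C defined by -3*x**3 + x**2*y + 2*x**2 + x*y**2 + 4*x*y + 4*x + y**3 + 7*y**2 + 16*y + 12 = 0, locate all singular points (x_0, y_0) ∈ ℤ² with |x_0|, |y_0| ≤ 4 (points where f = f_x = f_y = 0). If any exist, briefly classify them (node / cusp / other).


Singular points: {(0, -2)}; classification: cusp.

Compute partial derivatives:
  f_x = -9*x**2 + 2*x*y + 4*x + y**2 + 4*y + 4.
  f_y = x**2 + 2*x*y + 4*x + 3*y**2 + 14*y + 16.
Scan x_0 ∈ {−4, ..., 4}. For each x_0, f_y(x_0, y) is a polynomial in y; find its integer roots y ∈ {−4, ..., 4}, then test f_x and f at those candidates.
  x = -4: f_y(-4, y) = 3*y**2 + 6*y + 16; no integer root y with |y| ≤ 4.
  x = -3: f_y(-3, y) = 3*y**2 + 8*y + 13; no integer root y with |y| ≤ 4.
  x = -2: f_y(-2, y) = 3*y**2 + 10*y + 12; no integer root y with |y| ≤ 4.
  x = -1: f_y(-1, y) = 3*y**2 + 12*y + 13; no integer root y with |y| ≤ 4.
  x = 0: f_y(0, y) = 3*y**2 + 14*y + 16; vanishes at y ∈ {-2}. (0, -2): f_x = 0, f = 0 — SINGULAR.
  x = 1: f_y(1, y) = 3*y**2 + 16*y + 21; vanishes at y ∈ {-3}. (1, -3): f_x = -10 ≠ 0.
  x = 2: f_y(2, y) = 3*y**2 + 18*y + 28; no integer root y with |y| ≤ 4.
  x = 3: f_y(3, y) = 3*y**2 + 20*y + 37; no integer root y with |y| ≤ 4.
  x = 4: f_y(4, y) = 3*y**2 + 22*y + 48; no integer root y with |y| ≤ 4.
Only singular point on the grid: (0, -2).
Classify: substitute x = 0 + u, y = -2 + v and expand: f = -3*u**3 + u**2*v + u*v**2 + v**3 + v**2.
No constant or linear terms (consistent with a singular point). Quadratic part: v**2. Cubic part: -3*u**3 + u**2*v + u*v**2 + v**3.
The quadratic part v**2 is a perfect square, so there is a single (double) tangent line v = 0, i.e. y = -2. Restricting the cubic part to that line (v = 0) leaves -3*u**3 ≠ 0, so f is not divisible by v and the branch is v² ≈ 3*u**3 to lowest order — this is a cusp.
Classification: cusp.


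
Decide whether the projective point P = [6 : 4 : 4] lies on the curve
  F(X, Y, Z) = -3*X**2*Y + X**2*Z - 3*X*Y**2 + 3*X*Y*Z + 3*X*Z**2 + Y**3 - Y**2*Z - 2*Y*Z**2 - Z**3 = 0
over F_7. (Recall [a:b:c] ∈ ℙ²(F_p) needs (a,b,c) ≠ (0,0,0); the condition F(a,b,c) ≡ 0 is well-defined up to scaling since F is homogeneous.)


F(6,4,4) ≡ 4 (mod 7); P is NOT on the curve.

Evaluate F(6, 4, 4) term-by-term (mod 7).
  -3*X**2*Y ↦ -3·36·4·1 = -432
  X**2*Z ↦ 1·36·1·4 = 144
  -3*X*Y**2 ↦ -3·6·16·1 = -288
  3*X*Y*Z ↦ 3·6·4·4 = 288
  3*X*Z**2 ↦ 3·6·1·16 = 288
  Y**3 ↦ 1·1·64·1 = 64
  -Y**2*Z ↦ -1·1·16·4 = -64
  -2*Y*Z**2 ↦ -2·1·4·16 = -128
  -Z**3 ↦ -1·1·1·64 = -64
Sum: F(6, 4, 4) = (-432) + (144) + (-288) + (288) + (288) + (64) + (-64) + (-128) + (-64) = -192.
Reducing mod 7: -192 ≡ 4 (mod 7).
Since F(a, b, c) ≡ 4 ≠ 0 (mod 7), P does NOT lie on the curve.


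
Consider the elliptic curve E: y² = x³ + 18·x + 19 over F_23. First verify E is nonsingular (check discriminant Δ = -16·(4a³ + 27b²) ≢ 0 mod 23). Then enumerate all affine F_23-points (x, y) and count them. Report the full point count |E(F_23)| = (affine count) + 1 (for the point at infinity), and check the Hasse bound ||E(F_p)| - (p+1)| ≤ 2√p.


Affine points = {(3, 10), (3, 13), (5, 2), (5, 21), (8, 10), (8, 13), (9, 6), (9, 17), (10, 7), (10, 16), (12, 10), (12, 13), (13, 9), (13, 14), (14, 5), (14, 18), (22, 0)}; affine count = 17; |E(F_23)| = 18.

Discriminant check: Δ ∝ 4a³ + 27b² = 4·18³ + 27·19² = 4·5832 + 27·361 ≡ 1 (mod 23). Nonzero ⇒ E is nonsingular.
For each x ∈ F_23, compute rhs = x³ + 18·x + 19 mod 23, then count y ∈ F_23 with y² ≡ rhs.
  x = 0: rhs = 19, matching y values: none (0 points).
  x = 1: rhs = 15, matching y values: none (0 points).
  x = 2: rhs = 17, matching y values: none (0 points).
  x = 3: rhs = 8, matching y values: 10, 13 (2 points).
  x = 4: rhs = 17, matching y values: none (0 points).
  x = 5: rhs = 4, matching y values: 2, 21 (2 points).
  x = 6: rhs = 21, matching y values: none (0 points).
  x = 7: rhs = 5, matching y values: none (0 points).
  x = 8: rhs = 8, matching y values: 10, 13 (2 points).
  x = 9: rhs = 13, matching y values: 6, 17 (2 points).
  x = 10: rhs = 3, matching y values: 7, 16 (2 points).
  x = 11: rhs = 7, matching y values: none (0 points).
  x = 12: rhs = 8, matching y values: 10, 13 (2 points).
  x = 13: rhs = 12, matching y values: 9, 14 (2 points).
  x = 14: rhs = 2, matching y values: 5, 18 (2 points).
  x = 15: rhs = 7, matching y values: none (0 points).
  x = 16: rhs = 10, matching y values: none (0 points).
  x = 17: rhs = 17, matching y values: none (0 points).
  x = 18: rhs = 11, matching y values: none (0 points).
  x = 19: rhs = 21, matching y values: none (0 points).
  x = 20: rhs = 7, matching y values: none (0 points).
  x = 21: rhs = 21, matching y values: none (0 points).
  x = 22: rhs = 0, matching y values: 0 (1 points).
Total affine count: 17.
Full point count |E(F_23)| = 17 + 1 = 18.
Hasse bound: |18 − (23+1)| = |-6| = 6 ≤ 2√23 ≈ 9.5917 ✓.


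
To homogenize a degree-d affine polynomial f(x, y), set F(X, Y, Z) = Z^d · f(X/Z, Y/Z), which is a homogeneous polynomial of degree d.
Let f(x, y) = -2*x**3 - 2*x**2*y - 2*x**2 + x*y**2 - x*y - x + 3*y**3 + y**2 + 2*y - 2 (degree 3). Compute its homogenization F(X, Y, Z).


F(X, Y, Z) = -2*X**3 - 2*X**2*Y - 2*X**2*Z + X*Y**2 - X*Y*Z - X*Z**2 + 3*Y**3 + Y**2*Z + 2*Y*Z**2 - 2*Z**3

deg(f) = 3.
Substitute x = X/Z, y = Y/Z into f, then multiply by Z^3.
  monomial -2·x^3·y^0 ↦ -2·X^3·Y^0·Z^0.
  monomial -2·x^2·y^1 ↦ -2·X^2·Y^1·Z^0.
  monomial -2·x^2·y^0 ↦ -2·X^2·Y^0·Z^1.
  monomial 1·x^1·y^2 ↦ 1·X^1·Y^2·Z^0.
  monomial -1·x^1·y^1 ↦ -1·X^1·Y^1·Z^1.
  monomial -1·x^1·y^0 ↦ -1·X^1·Y^0·Z^2.
  monomial 3·x^0·y^3 ↦ 3·X^0·Y^3·Z^0.
  monomial 1·x^0·y^2 ↦ 1·X^0·Y^2·Z^1.
  monomial 2·x^0·y^1 ↦ 2·X^0·Y^1·Z^2.
  monomial -2·x^0·y^0 ↦ -2·X^0·Y^0·Z^3.
Collecting: F(X, Y, Z) = -2*X**3 - 2*X**2*Y - 2*X**2*Z + X*Y**2 - X*Y*Z - X*Z**2 + 3*Y**3 + Y**2*Z + 2*Y*Z**2 - 2*Z**3.


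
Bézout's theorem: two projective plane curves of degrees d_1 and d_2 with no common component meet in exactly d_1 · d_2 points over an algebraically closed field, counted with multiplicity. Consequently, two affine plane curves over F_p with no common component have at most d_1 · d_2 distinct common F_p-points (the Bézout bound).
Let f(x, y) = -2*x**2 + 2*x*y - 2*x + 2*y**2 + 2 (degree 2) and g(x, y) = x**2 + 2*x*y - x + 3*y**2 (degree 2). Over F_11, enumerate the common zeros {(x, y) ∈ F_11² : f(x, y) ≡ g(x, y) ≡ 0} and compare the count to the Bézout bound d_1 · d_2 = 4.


Common zeros: {(1, 3)}; count = 1; Bézout bound = 4.

deg(f) = 2, deg(g) = 2, so Bézout bound = 4.
Scan x ∈ F_11. For each x, list the y ∈ F_11 with f(x, y) ≡ 0 and those with g(x, y) ≡ 0 (mod 11); the common zeros in that column are the intersection.
  x = 0: f ≡ 0 at y ∈ ∅; g ≡ 0 at y ∈ {0}; common: ∅.
  x = 1: f ≡ 0 at y ∈ {3, 7}; g ≡ 0 at y ∈ {0, 3}; common: {3}.
  x = 2: f ≡ 0 at y ∈ ∅; g ≡ 0 at y ∈ {2, 4}; common: ∅.
  x = 3: f ≡ 0 at y ∈ {0, 8}; g ≡ 0 at y ∈ ∅; common: ∅.
  x = 4: f ≡ 0 at y ∈ {8, 10}; g ≡ 0 at y ∈ ∅; common: ∅.
  x = 5: f ≡ 0 at y ∈ {7, 10}; g ≡ 0 at y ∈ {1, 3}; common: ∅.
  x = 6: f ≡ 0 at y ∈ ∅; g ≡ 0 at y ∈ {2, 5}; common: ∅.
  x = 7: f ≡ 0 at y ∈ {0, 4}; g ≡ 0 at y ∈ {5}; common: ∅.
  x = 8: f ≡ 0 at y ∈ ∅; g ≡ 0 at y ∈ ∅; common: ∅.
  x = 9: f ≡ 0 at y ∈ ∅; g ≡ 0 at y ∈ ∅; common: ∅.
  x = 10: f ≡ 0 at y ∈ ∅; g ≡ 0 at y ∈ ∅; common: ∅.
Collecting: common zeros = {(1, 3)}, so the count is 1.
Comparison with the Bézout bound: 1 ≤ 4 = deg(f)·deg(g), as expected for curves with no common component (the affine F_11-count falls short of the bound because intersections may lie at infinity, over extension fields, or carry multiplicity).


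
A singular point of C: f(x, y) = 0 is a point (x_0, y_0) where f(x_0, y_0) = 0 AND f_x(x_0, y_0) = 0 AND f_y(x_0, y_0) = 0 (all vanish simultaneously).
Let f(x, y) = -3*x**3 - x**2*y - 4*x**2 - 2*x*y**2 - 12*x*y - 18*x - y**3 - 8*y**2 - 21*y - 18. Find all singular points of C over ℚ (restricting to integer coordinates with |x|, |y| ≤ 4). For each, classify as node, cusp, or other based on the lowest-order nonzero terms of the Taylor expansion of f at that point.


Singular points: {(0, -3)}; classification: node.

Compute partial derivatives:
  f_x = -9*x**2 - 2*x*y - 8*x - 2*y**2 - 12*y - 18.
  f_y = -x**2 - 4*x*y - 12*x - 3*y**2 - 16*y - 21.
Scan x_0 ∈ {−4, ..., 4}. For each x_0, f_y(x_0, y) is a polynomial in y; find its integer roots y ∈ {−4, ..., 4}, then test f_x and f at those candidates.
  x = -4: f_y(-4, y) = 11 - 3*y**2; no integer root y with |y| ≤ 4.
  x = -3: f_y(-3, y) = -3*y**2 - 4*y + 6; no integer root y with |y| ≤ 4.
  x = -2: f_y(-2, y) = -3*y**2 - 8*y - 1; no integer root y with |y| ≤ 4.
  x = -1: f_y(-1, y) = -3*y**2 - 12*y - 10; no integer root y with |y| ≤ 4.
  x = 0: f_y(0, y) = -3*y**2 - 16*y - 21; vanishes at y ∈ {-3}. (0, -3): f_x = 0, f = 0 — SINGULAR.
  x = 1: f_y(1, y) = -3*y**2 - 20*y - 34; no integer root y with |y| ≤ 4.
  x = 2: f_y(2, y) = -3*y**2 - 24*y - 49; no integer root y with |y| ≤ 4.
  x = 3: f_y(3, y) = -3*y**2 - 28*y - 66; no integer root y with |y| ≤ 4.
  x = 4: f_y(4, y) = -3*y**2 - 32*y - 85; no integer root y with |y| ≤ 4.
Only singular point on the grid: (0, -3).
Classify: substitute x = 0 + u, y = -3 + v and expand: f = -3*u**3 - u**2*v - u**2 - 2*u*v**2 - v**3 + v**2.
No constant or linear terms (consistent with a singular point). Quadratic part: -u**2 + v**2. Cubic part: -3*u**3 - u**2*v - 2*u*v**2 - v**3.
The quadratic part v**2 - u**2 = (v − u)(v + u) splits into two distinct linear factors, so there are two distinct tangent lines y − -3 = ±(x − 0) — this is a node (ordinary double point).
Classification: node.


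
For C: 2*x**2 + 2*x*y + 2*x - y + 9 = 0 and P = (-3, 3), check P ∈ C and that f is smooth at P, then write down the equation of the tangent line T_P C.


Tangent line at P: -4*x - 7*y + 9 = 0.

Step 1: f(-3, 3) = 0, so P lies on C.
Step 2: partial derivatives
  f_x(x, y) = 4*x + 2*y + 2, f_y(x, y) = 2*x - 1.
  f_x(P) = -4, f_y(P) = -7 (gradient nonzero, so P is smooth).
Step 3: tangent line at P: -4·(x − -3) + -7·(y − 3) = 0.
Expanding: -4*x - 7*y + 9 = 0.


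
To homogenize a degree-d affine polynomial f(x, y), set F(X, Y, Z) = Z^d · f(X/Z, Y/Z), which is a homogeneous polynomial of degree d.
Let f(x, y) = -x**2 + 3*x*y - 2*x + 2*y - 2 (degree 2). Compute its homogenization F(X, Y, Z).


F(X, Y, Z) = -X**2 + 3*X*Y - 2*X*Z + 2*Y*Z - 2*Z**2

deg(f) = 2.
Substitute x = X/Z, y = Y/Z into f, then multiply by Z^2.
  monomial -1·x^2·y^0 ↦ -1·X^2·Y^0·Z^0.
  monomial 3·x^1·y^1 ↦ 3·X^1·Y^1·Z^0.
  monomial -2·x^1·y^0 ↦ -2·X^1·Y^0·Z^1.
  monomial 2·x^0·y^1 ↦ 2·X^0·Y^1·Z^1.
  monomial -2·x^0·y^0 ↦ -2·X^0·Y^0·Z^2.
Collecting: F(X, Y, Z) = -X**2 + 3*X*Y - 2*X*Z + 2*Y*Z - 2*Z**2.


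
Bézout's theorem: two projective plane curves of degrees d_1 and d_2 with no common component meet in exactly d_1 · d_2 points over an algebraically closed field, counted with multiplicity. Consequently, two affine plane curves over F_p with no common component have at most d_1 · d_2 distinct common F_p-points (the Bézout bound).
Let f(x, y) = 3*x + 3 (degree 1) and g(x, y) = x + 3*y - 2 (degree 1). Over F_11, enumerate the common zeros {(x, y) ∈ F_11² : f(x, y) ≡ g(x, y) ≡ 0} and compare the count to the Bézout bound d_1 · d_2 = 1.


Common zeros: {(10, 1)}; count = 1; Bézout bound = 1.

deg(f) = 1, deg(g) = 1, so Bézout bound = 1.
Scan x ∈ F_11. For each x, list the y ∈ F_11 with f(x, y) ≡ 0 and those with g(x, y) ≡ 0 (mod 11); the common zeros in that column are the intersection.
  x = 0: f ≡ 0 at y ∈ ∅; g ≡ 0 at y ∈ {8}; common: ∅.
  x = 1: f ≡ 0 at y ∈ ∅; g ≡ 0 at y ∈ {4}; common: ∅.
  x = 2: f ≡ 0 at y ∈ ∅; g ≡ 0 at y ∈ {0}; common: ∅.
  x = 3: f ≡ 0 at y ∈ ∅; g ≡ 0 at y ∈ {7}; common: ∅.
  x = 4: f ≡ 0 at y ∈ ∅; g ≡ 0 at y ∈ {3}; common: ∅.
  x = 5: f ≡ 0 at y ∈ ∅; g ≡ 0 at y ∈ {10}; common: ∅.
  x = 6: f ≡ 0 at y ∈ ∅; g ≡ 0 at y ∈ {6}; common: ∅.
  x = 7: f ≡ 0 at y ∈ ∅; g ≡ 0 at y ∈ {2}; common: ∅.
  x = 8: f ≡ 0 at y ∈ ∅; g ≡ 0 at y ∈ {9}; common: ∅.
  x = 9: f ≡ 0 at y ∈ ∅; g ≡ 0 at y ∈ {5}; common: ∅.
  x = 10: f ≡ 0 at y ∈ {0, 1, 2, 3, 4, 5, 6, 7, 8, 9, 10}; g ≡ 0 at y ∈ {1}; common: {1}.
Collecting: common zeros = {(10, 1)}, so the count is 1.
Comparison with the Bézout bound: 1 ≤ 1 = deg(f)·deg(g), as expected for curves with no common component (the bound is attained).


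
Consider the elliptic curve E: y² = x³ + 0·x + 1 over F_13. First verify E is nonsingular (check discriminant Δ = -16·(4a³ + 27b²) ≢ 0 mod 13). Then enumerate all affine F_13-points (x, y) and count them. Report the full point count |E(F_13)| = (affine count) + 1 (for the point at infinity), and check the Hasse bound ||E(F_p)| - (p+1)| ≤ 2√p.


Affine points = {(0, 1), (0, 12), (2, 3), (2, 10), (4, 0), (5, 3), (5, 10), (6, 3), (6, 10), (10, 0), (12, 0)}; affine count = 11; |E(F_13)| = 12.

Discriminant check: Δ ∝ 4a³ + 27b² = 4·0³ + 27·1² = 4·0 + 27·1 ≡ 1 (mod 13). Nonzero ⇒ E is nonsingular.
For each x ∈ F_13, compute rhs = x³ + 0·x + 1 mod 13, then count y ∈ F_13 with y² ≡ rhs.
  x = 0: rhs = 1, matching y values: 1, 12 (2 points).
  x = 1: rhs = 2, matching y values: none (0 points).
  x = 2: rhs = 9, matching y values: 3, 10 (2 points).
  x = 3: rhs = 2, matching y values: none (0 points).
  x = 4: rhs = 0, matching y values: 0 (1 points).
  x = 5: rhs = 9, matching y values: 3, 10 (2 points).
  x = 6: rhs = 9, matching y values: 3, 10 (2 points).
  x = 7: rhs = 6, matching y values: none (0 points).
  x = 8: rhs = 6, matching y values: none (0 points).
  x = 9: rhs = 2, matching y values: none (0 points).
  x = 10: rhs = 0, matching y values: 0 (1 points).
  x = 11: rhs = 6, matching y values: none (0 points).
  x = 12: rhs = 0, matching y values: 0 (1 points).
Total affine count: 11.
Full point count |E(F_13)| = 11 + 1 = 12.
Hasse bound: |12 − (13+1)| = |-2| = 2 ≤ 2√13 ≈ 7.2111 ✓.
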